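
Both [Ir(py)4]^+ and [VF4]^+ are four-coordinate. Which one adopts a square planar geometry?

For [Ir(py)4]^+: Ligand charges: pyridine is neutral. With an overall charge of +1 the iridium centre must be in the +1 oxidation state. Iridium is a group-9 element; Ir(I) is therefore d⁸. A 5d d⁸ ion has a large crystal-field splitting; square planar leaves the high-energy d_{x²−y²} orbital empty and maximises CFSE. → square planar.
For [VF4]^+: Each fluoride is −1; balancing the +1 overall charge requires V(V). Vanadium is a group-5 element; V(V) is therefore d⁰. A d⁰ ion has no crystal-field stabilisation preference between square planar and tetrahedral, so four ligands adopt the sterically favoured tetrahedral geometry. → tetrahedral.

[Ir(py)4]^+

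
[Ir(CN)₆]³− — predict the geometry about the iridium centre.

Ligand charges: each cyanide is −1. With an overall charge of −3 the iridium centre must be in the +3 oxidation state.
Ir sits in group 9, so the d-electron count is 9 − 3 = 6.
With 6 monodentate ligands the coordination number is 6.
Six donors around a single metal centre give an octahedral coordination sphere.

octahedral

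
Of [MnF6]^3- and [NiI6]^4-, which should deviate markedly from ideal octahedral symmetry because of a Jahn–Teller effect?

[MnF6]^3-: Summing ligand charges against the −3 overall charge gives an oxidation state of +3 for manganese. Manganese is a group-7 element; Mn(III) is therefore d⁴. Fluoride is a weak-field ligand for a first-row metal, so the complex is high-spin. The t₂g³e_g¹ (high-spin) configuration has an unevenly filled e_g set; the Jahn–Teller theorem predicts a tetragonal distortion (typically axial elongation) to lift the degeneracy.
[NiI6]^4-: Ligand charges: each iodide is −1. With an overall charge of −4 the nickel centre must be in the +2 oxidation state. Ni sits in group 10, so the d-electron count is 10 − 2 = 8. The d⁸ configuration leaves the e_g set evenly filled (or empty) — no strong Jahn–Teller driving force.

[MnF6]^3-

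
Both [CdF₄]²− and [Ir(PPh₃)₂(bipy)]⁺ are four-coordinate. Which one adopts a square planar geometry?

[Ir(PPh₃)₂(bipy)]⁺

For [CdF₄]²−: Summing ligand charges against the −2 overall charge gives an oxidation state of +2 for cadmium. Group 12 minus oxidation state 2 gives a d¹⁰ configuration. A d¹⁰ ion has no crystal-field stabilisation preference between square planar and tetrahedral, so four ligands adopt the sterically favoured tetrahedral geometry. → tetrahedral.
For [Ir(PPh₃)₂(bipy)]⁺: Ligand charges: triphenylphosphine is neutral; 2,2′-bipyridine is neutral. With an overall charge of +1 the iridium centre must be in the +1 oxidation state. Group 9 minus oxidation state 1 gives a d⁸ configuration. A 5d d⁸ ion has a large crystal-field splitting; square planar leaves the high-energy d_{x²−y²} orbital empty and maximises CFSE. → square planar.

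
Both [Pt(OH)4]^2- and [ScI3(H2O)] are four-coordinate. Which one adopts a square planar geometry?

[Pt(OH)4]^2-

For [Pt(OH)4]^2-: Each hydroxide is −1; balancing the −2 overall charge requires Pt(II). Group 10 minus oxidation state 2 gives a d⁸ configuration. A 5d d⁸ ion has a large crystal-field splitting; square planar leaves the high-energy d_{x²−y²} orbital empty and maximises CFSE. → square planar.
For [ScI3(H2O)]: Summing ligand charges against the 0 overall charge gives an oxidation state of +3 for scandium. Scandium is a group-3 element; Sc(III) is therefore d⁰. A d⁰ ion has no crystal-field stabilisation preference between square planar and tetrahedral, so four ligands adopt the sterically favoured tetrahedral geometry. → tetrahedral.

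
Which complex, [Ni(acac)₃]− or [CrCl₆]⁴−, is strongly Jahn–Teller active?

[Ni(acac)₃]−: Summing ligand charges against the −1 overall charge gives an oxidation state of +2 for nickel. Group 10 minus oxidation state 2 gives a d⁸ configuration. The d⁸ configuration leaves the e_g set evenly filled (or empty) — no strong Jahn–Teller driving force.
[CrCl₆]⁴−: Ligand charges: each chloride is −1. With an overall charge of −4 the chromium centre must be in the +2 oxidation state. Group 6 minus oxidation state 2 gives a d⁴ configuration. Chloride is a weak-field ligand for a first-row metal, so the complex is high-spin. The t₂g³e_g¹ (high-spin) configuration has an unevenly filled e_g set; the Jahn–Teller theorem predicts a tetragonal distortion (typically axial elongation) to lift the degeneracy.

[CrCl₆]⁴−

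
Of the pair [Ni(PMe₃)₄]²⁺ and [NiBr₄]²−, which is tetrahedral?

For [Ni(PMe₃)₄]²⁺: Ligand charges: trimethylphosphine is neutral. With an overall charge of +2 the nickel centre must be in the +2 oxidation state. Group 10 minus oxidation state 2 gives a d⁸ configuration. Trimethylphosphine is a strong-field ligand (high in the spectrochemical series). A 3d d⁸ ion with strong-field ligands gains enough CFSE to favour square planar over tetrahedral. → square planar.
For [NiBr₄]²−: Each bromide is −1; balancing the −2 overall charge requires Ni(II). Group 10 minus oxidation state 2 gives a d⁸ configuration. Bromide is a weak-field ligand. With weak-field ligands the CFSE gain from square planar is small, so a 3d d⁸ ion takes the sterically preferred tetrahedral geometry. → tetrahedral.

[NiBr₄]²−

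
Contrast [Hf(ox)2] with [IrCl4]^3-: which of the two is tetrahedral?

[Hf(ox)2]

For [Hf(ox)2]: Ligand charges: each oxalate is −2. With an overall charge of 0 the hafnium centre must be in the +4 oxidation state. Hafnium is a group-4 element; Hf(IV) is therefore d⁰. A d⁰ ion has no crystal-field stabilisation preference between square planar and tetrahedral, so four ligands adopt the sterically favoured tetrahedral geometry. → tetrahedral.
For [IrCl4]^3-: Summing ligand charges against the −3 overall charge gives an oxidation state of +1 for iridium. Group 9 minus oxidation state 1 gives a d⁸ configuration. A 5d d⁸ ion has a large crystal-field splitting; square planar leaves the high-energy d_{x²−y²} orbital empty and maximises CFSE. → square planar.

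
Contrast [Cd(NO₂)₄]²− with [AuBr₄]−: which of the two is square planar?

For [Cd(NO₂)₄]²−: Each nitro (N-bound nitrite) is −1; balancing the −2 overall charge requires Cd(II). Cd sits in group 12, so the d-electron count is 12 − 2 = 10. A d¹⁰ ion has no crystal-field stabilisation preference between square planar and tetrahedral, so four ligands adopt the sterically favoured tetrahedral geometry. → tetrahedral.
For [AuBr₄]−: Each bromide is −1; balancing the −1 overall charge requires Au(III). Au sits in group 11, so the d-electron count is 11 − 3 = 8. A 5d d⁸ ion has a large crystal-field splitting; square planar leaves the high-energy d_{x²−y²} orbital empty and maximises CFSE. → square planar.

[AuBr₄]−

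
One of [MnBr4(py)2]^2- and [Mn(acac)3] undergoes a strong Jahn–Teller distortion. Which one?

[Mn(acac)3]

[MnBr4(py)2]^2-: Ligand charges: each bromide is −1; pyridine is neutral. With an overall charge of −2 the manganese centre must be in the +2 oxidation state. Group 7 minus oxidation state 2 gives a d⁵ configuration. Bromide is a weak-field ligand for a first-row metal, so the complex is high-spin. The d⁵ configuration leaves the e_g set evenly filled (or empty) — no strong Jahn–Teller driving force.
[Mn(acac)3]: Each acetylacetonate is −1; balancing the 0 overall charge requires Mn(III). Manganese is a group-7 element; Mn(III) is therefore d⁴. Acetylacetonate is a weak-field ligand for a first-row metal, so the complex is high-spin. The t₂g³e_g¹ (high-spin) configuration has an unevenly filled e_g set; the Jahn–Teller theorem predicts a tetragonal distortion (typically axial elongation) to lift the degeneracy.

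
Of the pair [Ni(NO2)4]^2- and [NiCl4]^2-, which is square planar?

[Ni(NO2)4]^2-

For [Ni(NO2)4]^2-: Each nitro (N-bound nitrite) is −1; balancing the −2 overall charge requires Ni(II). Group 10 minus oxidation state 2 gives a d⁸ configuration. Nitro (N-bound nitrite) is a strong-field ligand (high in the spectrochemical series). A 3d d⁸ ion with strong-field ligands gains enough CFSE to favour square planar over tetrahedral. → square planar.
For [NiCl4]^2-: Ligand charges: each chloride is −1. With an overall charge of −2 the nickel centre must be in the +2 oxidation state. Group 10 minus oxidation state 2 gives a d⁸ configuration. Chloride is a weak-field ligand. With weak-field ligands the CFSE gain from square planar is small, so a 3d d⁸ ion takes the sterically preferred tetrahedral geometry. → tetrahedral.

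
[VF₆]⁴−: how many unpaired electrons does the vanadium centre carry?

Summing ligand charges against the −4 overall charge gives an oxidation state of +2 for vanadium.
Group 5 minus oxidation state 2 gives a d³ configuration.
In an octahedral field the d³ configuration is t₂g³e_g⁰ (only one arrangement possible), giving 3 unpaired electrons.

3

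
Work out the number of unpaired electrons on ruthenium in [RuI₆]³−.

Each iodide is −1; balancing the −3 overall charge requires Ru(III).
Ruthenium is a group-8 element; Ru(III) is therefore d⁵.
The spin state decides the count: a 4d ion has a large Δₒ and is invariably low-spin.
An octahedral low-spin d⁵ ion is t₂g⁵e_g⁰, giving 1 unpaired electron.

1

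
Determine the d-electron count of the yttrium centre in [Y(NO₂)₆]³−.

Each nitro (N-bound nitrite) is −1; balancing the −3 overall charge requires Y(III).
Group 3 minus oxidation state 3 gives a d⁰ configuration.

d⁰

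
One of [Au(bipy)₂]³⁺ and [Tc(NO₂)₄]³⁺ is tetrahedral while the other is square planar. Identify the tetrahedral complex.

For [Au(bipy)₂]³⁺: Summing ligand charges against the +3 overall charge gives an oxidation state of +3 for gold. Au sits in group 11, so the d-electron count is 11 − 3 = 8. A 5d d⁸ ion has a large crystal-field splitting; square planar leaves the high-energy d_{x²−y²} orbital empty and maximises CFSE. → square planar.
For [Tc(NO₂)₄]³⁺: Each nitro (N-bound nitrite) is −1; balancing the +3 overall charge requires Tc(VII). Tc sits in group 7, so the d-electron count is 7 − 7 = 0. A d⁰ ion has no crystal-field stabilisation preference between square planar and tetrahedral, so four ligands adopt the sterically favoured tetrahedral geometry. → tetrahedral.

[Tc(NO₂)₄]³⁺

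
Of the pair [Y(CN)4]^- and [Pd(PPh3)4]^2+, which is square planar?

[Pd(PPh3)4]^2+

For [Y(CN)4]^-: Ligand charges: each cyanide is −1. With an overall charge of −1 the yttrium centre must be in the +3 oxidation state. Group 3 minus oxidation state 3 gives a d⁰ configuration. A d⁰ ion has no crystal-field stabilisation preference between square planar and tetrahedral, so four ligands adopt the sterically favoured tetrahedral geometry. → tetrahedral.
For [Pd(PPh3)4]^2+: Summing ligand charges against the +2 overall charge gives an oxidation state of +2 for palladium. Pd sits in group 10, so the d-electron count is 10 − 2 = 8. A 4d d⁸ ion has a large crystal-field splitting; square planar leaves the high-energy d_{x²−y²} orbital empty and maximises CFSE. → square planar.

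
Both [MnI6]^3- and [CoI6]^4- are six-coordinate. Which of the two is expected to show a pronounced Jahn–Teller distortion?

[MnI6]^3-: Ligand charges: each iodide is −1. With an overall charge of −3 the manganese centre must be in the +3 oxidation state. Group 7 minus oxidation state 3 gives a d⁴ configuration. Iodide is a weak-field ligand for a first-row metal, so the complex is high-spin. The t₂g³e_g¹ (high-spin) configuration has an unevenly filled e_g set; the Jahn–Teller theorem predicts a tetragonal distortion (typically axial elongation) to lift the degeneracy.
[CoI6]^4-: Summing ligand charges against the −4 overall charge gives an oxidation state of +2 for cobalt. Cobalt is a group-9 element; Co(II) is therefore d⁷. Iodide is a weak-field ligand for a first-row metal, so the complex is high-spin. The d⁷ configuration leaves the e_g set evenly filled (or empty) — no strong Jahn–Teller driving force.

[MnI6]^3-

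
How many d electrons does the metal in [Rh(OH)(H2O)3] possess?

Summing ligand charges against the 0 overall charge gives an oxidation state of +1 for rhodium.
Rh sits in group 9, so the d-electron count is 9 − 1 = 8.

d⁸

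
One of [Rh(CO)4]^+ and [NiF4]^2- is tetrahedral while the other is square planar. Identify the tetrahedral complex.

For [Rh(CO)4]^+: Carbonyl is neutral; balancing the +1 overall charge requires Rh(I). Rhodium is a group-9 element; Rh(I) is therefore d⁸. A 4d d⁸ ion has a large crystal-field splitting; square planar leaves the high-energy d_{x²−y²} orbital empty and maximises CFSE. → square planar.
For [NiF4]^2-: Summing ligand charges against the −2 overall charge gives an oxidation state of +2 for nickel. Ni sits in group 10, so the d-electron count is 10 − 2 = 8. Fluoride is a weak-field ligand. With weak-field ligands the CFSE gain from square planar is small, so a 3d d⁸ ion takes the sterically preferred tetrahedral geometry. → tetrahedral.

[NiF4]^2-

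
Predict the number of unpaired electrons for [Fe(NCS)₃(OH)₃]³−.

Summing ligand charges against the −3 overall charge gives an oxidation state of +3 for iron.
Fe sits in group 8, so the d-electron count is 8 − 3 = 5.
The spin state decides the count: Hydroxide and isothiocyanate are weak-field ligands for a first-row metal, so the complex is high-spin.
An octahedral high-spin d⁵ ion is t₂g³e_g², giving 5 unpaired electrons.

5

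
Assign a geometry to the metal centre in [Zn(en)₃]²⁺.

octahedral

Ligand charges: ethylenediamine is neutral. With an overall charge of +2 the zinc centre must be in the +2 oxidation state.
Zn sits in group 12, so the d-electron count is 12 − 2 = 10.
Counting donor atoms: 3×ethylenediamine (bidentate) → 6 donors. Coordination number = 6.
Six donors around a single metal centre give an octahedral coordination sphere.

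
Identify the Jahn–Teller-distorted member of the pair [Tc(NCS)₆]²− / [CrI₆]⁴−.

[Tc(NCS)₆]²−: Each isothiocyanate is −1; balancing the −2 overall charge requires Tc(IV). Technetium is a group-7 element; Tc(IV) is therefore d³. The d³ configuration leaves the e_g set evenly filled (or empty) — no strong Jahn–Teller driving force.
[CrI₆]⁴−: Summing ligand charges against the −4 overall charge gives an oxidation state of +2 for chromium. Chromium is a group-6 element; Cr(II) is therefore d⁴. Iodide is a weak-field ligand for a first-row metal, so the complex is high-spin. The t₂g³e_g¹ (high-spin) configuration has an unevenly filled e_g set; the Jahn–Teller theorem predicts a tetragonal distortion (typically axial elongation) to lift the degeneracy.

[CrI₆]⁴−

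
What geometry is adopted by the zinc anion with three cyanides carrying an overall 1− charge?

trigonal planar

Each cyanide is −1; balancing the −1 overall charge requires Zn(II).
Zinc is a group-12 element; Zn(II) is therefore d¹⁰.
Coordination number: 3.
Three ligands around a d¹⁰ centre minimise repulsion in a trigonal-planar arrangement.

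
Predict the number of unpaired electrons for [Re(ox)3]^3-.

Each oxalate is −2; balancing the −3 overall charge requires Re(III).
Group 7 minus oxidation state 3 gives a d⁴ configuration.
Counting donor atoms: 3×oxalate (bidentate) → 6 donors. Coordination number = 6.
The spin state decides the count: a 5d ion has a large Δₒ and is invariably low-spin.
An octahedral low-spin d⁴ ion is t₂g⁴e_g⁰, giving 2 unpaired electrons.

2 unpaired electrons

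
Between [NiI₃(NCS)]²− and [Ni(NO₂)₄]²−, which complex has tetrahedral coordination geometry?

[NiI₃(NCS)]²−

For [NiI₃(NCS)]²−: Summing ligand charges against the −2 overall charge gives an oxidation state of +2 for nickel. Group 10 minus oxidation state 2 gives a d⁸ configuration. Iodide and isothiocyanate are weak-field ligands. With weak-field ligands the CFSE gain from square planar is small, so a 3d d⁸ ion takes the sterically preferred tetrahedral geometry. → tetrahedral.
For [Ni(NO₂)₄]²−: Summing ligand charges against the −2 overall charge gives an oxidation state of +2 for nickel. Ni sits in group 10, so the d-electron count is 10 − 2 = 8. Nitro (N-bound nitrite) is a strong-field ligand (high in the spectrochemical series). A 3d d⁸ ion with strong-field ligands gains enough CFSE to favour square planar over tetrahedral. → square planar.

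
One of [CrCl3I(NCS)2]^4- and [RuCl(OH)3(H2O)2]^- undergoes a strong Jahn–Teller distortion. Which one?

[CrCl3I(NCS)2]^4-

[CrCl3I(NCS)2]^4-: Ligand charges: each chloride is −1; each iodide is −1; each isothiocyanate is −1. With an overall charge of −4 the chromium centre must be in the +2 oxidation state. Cr sits in group 6, so the d-electron count is 6 − 2 = 4. Chloride, iodide, and isothiocyanate are weak-field ligands for a first-row metal, so the complex is high-spin. The t₂g³e_g¹ (high-spin) configuration has an unevenly filled e_g set; the Jahn–Teller theorem predicts a tetragonal distortion (typically axial elongation) to lift the degeneracy.
[RuCl(OH)3(H2O)2]^-: Ligand charges: each chloride is −1; each hydroxide is −1; water is neutral. With an overall charge of −1 the ruthenium centre must be in the +3 oxidation state. Group 8 minus oxidation state 3 gives a d⁵ configuration. A 4d ion has a large Δₒ and is invariably low-spin. The d⁵ configuration leaves the e_g set evenly filled (or empty) — no strong Jahn–Teller driving force.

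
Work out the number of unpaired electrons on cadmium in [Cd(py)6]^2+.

0

Pyridine is neutral; balancing the +2 overall charge requires Cd(II).
Cadmium is a group-12 element; Cd(II) is therefore d¹⁰.
In an octahedral field the d¹⁰ configuration is t₂g⁶e_g⁴, giving 0 unpaired electrons.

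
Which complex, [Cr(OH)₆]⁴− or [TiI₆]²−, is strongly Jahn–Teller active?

[Cr(OH)₆]⁴−: Summing ligand charges against the −4 overall charge gives an oxidation state of +2 for chromium. Cr sits in group 6, so the d-electron count is 6 − 2 = 4. Hydroxide is a weak-field ligand for a first-row metal, so the complex is high-spin. The t₂g³e_g¹ (high-spin) configuration has an unevenly filled e_g set; the Jahn–Teller theorem predicts a tetragonal distortion (typically axial elongation) to lift the degeneracy.
[TiI₆]²−: Summing ligand charges against the −2 overall charge gives an oxidation state of +4 for titanium. Group 4 minus oxidation state 4 gives a d⁰ configuration. The d⁰ configuration leaves the e_g set evenly filled (or empty) — no strong Jahn–Teller driving force.

[Cr(OH)₆]⁴−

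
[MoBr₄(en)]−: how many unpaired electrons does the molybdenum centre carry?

Summing ligand charges against the −1 overall charge gives an oxidation state of +3 for molybdenum.
Molybdenum is a group-6 element; Mo(III) is therefore d³.
Counting donor atoms: 4×bromide (monodentate) → 4 donors; 1×ethylenediamine (bidentate) → 2 donors. Coordination number = 6.
In an octahedral field the d³ configuration is t₂g³e_g⁰ (only one arrangement possible), giving 3 unpaired electrons.

3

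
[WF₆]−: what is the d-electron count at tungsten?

d¹

Summing ligand charges against the −1 overall charge gives an oxidation state of +5 for tungsten.
Tungsten is a group-6 element; W(V) is therefore d¹.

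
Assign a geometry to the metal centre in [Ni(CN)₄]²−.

square planar

Summing ligand charges against the −2 overall charge gives an oxidation state of +2 for nickel.
Nickel is a group-10 element; Ni(II) is therefore d⁸.
With 4 monodentate ligands the coordination number is 4.
Cyanide is a strong-field ligand (high in the spectrochemical series).
A 3d d⁸ ion with strong-field ligands gains enough CFSE to favour square planar over tetrahedral.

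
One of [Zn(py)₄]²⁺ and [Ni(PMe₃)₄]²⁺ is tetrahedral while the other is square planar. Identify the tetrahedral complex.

[Zn(py)₄]²⁺

For [Zn(py)₄]²⁺: Pyridine is neutral; balancing the +2 overall charge requires Zn(II). Zinc is a group-12 element; Zn(II) is therefore d¹⁰. A d¹⁰ ion has no crystal-field stabilisation preference between square planar and tetrahedral, so four ligands adopt the sterically favoured tetrahedral geometry. → tetrahedral.
For [Ni(PMe₃)₄]²⁺: Ligand charges: trimethylphosphine is neutral. With an overall charge of +2 the nickel centre must be in the +2 oxidation state. Nickel is a group-10 element; Ni(II) is therefore d⁸. Trimethylphosphine is a strong-field ligand (high in the spectrochemical series). A 3d d⁸ ion with strong-field ligands gains enough CFSE to favour square planar over tetrahedral. → square planar.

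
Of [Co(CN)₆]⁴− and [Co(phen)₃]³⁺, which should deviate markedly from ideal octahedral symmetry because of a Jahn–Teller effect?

[Co(CN)₆]⁴−

[Co(CN)₆]⁴−: Ligand charges: each cyanide is −1. With an overall charge of −4 the cobalt centre must be in the +2 oxidation state. Group 9 minus oxidation state 2 gives a d⁷ configuration. Cyanide is a strong-field ligand (high in the spectrochemical series) for a first-row metal, so the complex is low-spin. The t₂g⁶e_g¹ (low-spin) configuration has an unevenly filled e_g set; the Jahn–Teller theorem predicts a tetragonal distortion (typically axial elongation) to lift the degeneracy.
[Co(phen)₃]³⁺: Summing ligand charges against the +3 overall charge gives an oxidation state of +3 for cobalt. Group 9 minus oxidation state 3 gives a d⁶ configuration. Co(III) has an exceptionally large octahedral splitting and is low-spin with essentially every ligand except fluoride. The d⁶ configuration leaves the e_g set evenly filled (or empty) — no strong Jahn–Teller driving force.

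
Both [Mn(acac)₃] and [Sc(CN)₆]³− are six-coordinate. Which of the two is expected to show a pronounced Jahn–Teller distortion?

[Mn(acac)₃]: Summing ligand charges against the 0 overall charge gives an oxidation state of +3 for manganese. Group 7 minus oxidation state 3 gives a d⁴ configuration. Acetylacetonate is a weak-field ligand for a first-row metal, so the complex is high-spin. The t₂g³e_g¹ (high-spin) configuration has an unevenly filled e_g set; the Jahn–Teller theorem predicts a tetragonal distortion (typically axial elongation) to lift the degeneracy.
[Sc(CN)₆]³−: Each cyanide is −1; balancing the −3 overall charge requires Sc(III). Group 3 minus oxidation state 3 gives a d⁰ configuration. The d⁰ configuration leaves the e_g set evenly filled (or empty) — no strong Jahn–Teller driving force.

[Mn(acac)₃]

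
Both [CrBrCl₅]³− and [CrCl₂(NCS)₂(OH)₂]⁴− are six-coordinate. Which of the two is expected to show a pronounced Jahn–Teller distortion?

[CrBrCl₅]³−: Each bromide is −1; each chloride is −1; balancing the −3 overall charge requires Cr(III). Cr sits in group 6, so the d-electron count is 6 − 3 = 3. The d³ configuration leaves the e_g set evenly filled (or empty) — no strong Jahn–Teller driving force.
[CrCl₂(NCS)₂(OH)₂]⁴−: Ligand charges: each chloride is −1; each isothiocyanate is −1; each hydroxide is −1. With an overall charge of −4 the chromium centre must be in the +2 oxidation state. Group 6 minus oxidation state 2 gives a d⁴ configuration. Chloride, hydroxide, and isothiocyanate are weak-field ligands for a first-row metal, so the complex is high-spin. The t₂g³e_g¹ (high-spin) configuration has an unevenly filled e_g set; the Jahn–Teller theorem predicts a tetragonal distortion (typically axial elongation) to lift the degeneracy.

[CrCl₂(NCS)₂(OH)₂]⁴−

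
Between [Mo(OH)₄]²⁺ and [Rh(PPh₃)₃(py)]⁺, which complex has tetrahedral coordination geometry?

[Mo(OH)₄]²⁺

For [Mo(OH)₄]²⁺: Ligand charges: each hydroxide is −1. With an overall charge of +2 the molybdenum centre must be in the +6 oxidation state. Group 6 minus oxidation state 6 gives a d⁰ configuration. A d⁰ ion has no crystal-field stabilisation preference between square planar and tetrahedral, so four ligands adopt the sterically favoured tetrahedral geometry. → tetrahedral.
For [Rh(PPh₃)₃(py)]⁺: Triphenylphosphine is neutral; pyridine is neutral; balancing the +1 overall charge requires Rh(I). Rhodium is a group-9 element; Rh(I) is therefore d⁸. A 4d d⁸ ion has a large crystal-field splitting; square planar leaves the high-energy d_{x²−y²} orbital empty and maximises CFSE. → square planar.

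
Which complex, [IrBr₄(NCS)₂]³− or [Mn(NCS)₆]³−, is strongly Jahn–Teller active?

[IrBr₄(NCS)₂]³−: Each bromide is −1; each isothiocyanate is −1; balancing the −3 overall charge requires Ir(III). Iridium is a group-9 element; Ir(III) is therefore d⁶. A 5d ion has a large Δₒ and is invariably low-spin. The d⁶ configuration leaves the e_g set evenly filled (or empty) — no strong Jahn–Teller driving force.
[Mn(NCS)₆]³−: Each isothiocyanate is −1; balancing the −3 overall charge requires Mn(III). Mn sits in group 7, so the d-electron count is 7 − 3 = 4. Isothiocyanate is a weak-field ligand for a first-row metal, so the complex is high-spin. The t₂g³e_g¹ (high-spin) configuration has an unevenly filled e_g set; the Jahn–Teller theorem predicts a tetragonal distortion (typically axial elongation) to lift the degeneracy.

[Mn(NCS)₆]³−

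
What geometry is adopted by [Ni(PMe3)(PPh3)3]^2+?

square planar

Trimethylphosphine is neutral; triphenylphosphine is neutral; balancing the +2 overall charge requires Ni(II).
Group 10 minus oxidation state 2 gives a d⁸ configuration.
With 4 monodentate ligands the coordination number is 4.
Trimethylphosphine and triphenylphosphine are strong-field ligands (high in the spectrochemical series).
A 3d d⁸ ion with strong-field ligands gains enough CFSE to favour square planar over tetrahedral.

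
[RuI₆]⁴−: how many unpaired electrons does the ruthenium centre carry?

Ligand charges: each iodide is −1. With an overall charge of −4 the ruthenium centre must be in the +2 oxidation state.
Ru sits in group 8, so the d-electron count is 8 − 2 = 6.
The spin state decides the count: a 4d ion has a large Δₒ and is invariably low-spin.
An octahedral low-spin d⁶ ion is t₂g⁶e_g⁰, giving 0 unpaired electrons.

0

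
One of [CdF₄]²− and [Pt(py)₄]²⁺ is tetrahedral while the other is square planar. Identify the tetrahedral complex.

[CdF₄]²−

For [CdF₄]²−: Ligand charges: each fluoride is −1. With an overall charge of −2 the cadmium centre must be in the +2 oxidation state. Cd sits in group 12, so the d-electron count is 12 − 2 = 10. A d¹⁰ ion has no crystal-field stabilisation preference between square planar and tetrahedral, so four ligands adopt the sterically favoured tetrahedral geometry. → tetrahedral.
For [Pt(py)₄]²⁺: Summing ligand charges against the +2 overall charge gives an oxidation state of +2 for platinum. Pt sits in group 10, so the d-electron count is 10 − 2 = 8. A 5d d⁸ ion has a large crystal-field splitting; square planar leaves the high-energy d_{x²−y²} orbital empty and maximises CFSE. → square planar.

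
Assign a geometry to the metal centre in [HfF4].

Each fluoride is −1; balancing the 0 overall charge requires Hf(IV).
Hf sits in group 4, so the d-electron count is 4 − 4 = 0.
With 4 monodentate ligands the coordination number is 4.
A d⁰ ion has no crystal-field stabilisation preference between square planar and tetrahedral, so four ligands adopt the sterically favoured tetrahedral geometry.

tetrahedral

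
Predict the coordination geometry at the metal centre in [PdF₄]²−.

Ligand charges: each fluoride is −1. With an overall charge of −2 the palladium centre must be in the +2 oxidation state.
Palladium is a group-10 element; Pd(II) is therefore d⁸.
With 4 monodentate ligands the coordination number is 4.
A 4d d⁸ ion has a large crystal-field splitting; square planar leaves the high-energy d_{x²−y²} orbital empty and maximises CFSE.

square planar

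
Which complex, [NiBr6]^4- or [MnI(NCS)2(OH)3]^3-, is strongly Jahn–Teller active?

[NiBr6]^4-: Ligand charges: each bromide is −1. With an overall charge of −4 the nickel centre must be in the +2 oxidation state. Group 10 minus oxidation state 2 gives a d⁸ configuration. The d⁸ configuration leaves the e_g set evenly filled (or empty) — no strong Jahn–Teller driving force.
[MnI(NCS)2(OH)3]^3-: Summing ligand charges against the −3 overall charge gives an oxidation state of +3 for manganese. Group 7 minus oxidation state 3 gives a d⁴ configuration. Hydroxide, iodide, and isothiocyanate are weak-field ligands for a first-row metal, so the complex is high-spin. The t₂g³e_g¹ (high-spin) configuration has an unevenly filled e_g set; the Jahn–Teller theorem predicts a tetragonal distortion (typically axial elongation) to lift the degeneracy.

[MnI(NCS)2(OH)3]^3-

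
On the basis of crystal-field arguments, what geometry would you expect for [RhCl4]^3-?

Summing ligand charges against the −3 overall charge gives an oxidation state of +1 for rhodium.
Rhodium is a group-9 element; Rh(I) is therefore d⁸.
With 4 monodentate ligands the coordination number is 4.
A 4d d⁸ ion has a large crystal-field splitting; square planar leaves the high-energy d_{x²−y²} orbital empty and maximises CFSE.

square planar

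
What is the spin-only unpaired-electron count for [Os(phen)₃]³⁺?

Summing ligand charges against the +3 overall charge gives an oxidation state of +3 for osmium.
Group 8 minus oxidation state 3 gives a d⁵ configuration.
Counting donor atoms: 3×1,10-phenanthroline (bidentate) → 6 donors. Coordination number = 6.
The spin state decides the count: a 5d ion has a large Δₒ and is invariably low-spin.
An octahedral low-spin d⁵ ion is t₂g⁵e_g⁰, giving 1 unpaired electron.

1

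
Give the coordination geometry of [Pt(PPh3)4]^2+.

Summing ligand charges against the +2 overall charge gives an oxidation state of +2 for platinum.
Platinum is a group-10 element; Pt(II) is therefore d⁸.
With 4 monodentate ligands the coordination number is 4.
A 5d d⁸ ion has a large crystal-field splitting; square planar leaves the high-energy d_{x²−y²} orbital empty and maximises CFSE.

square planar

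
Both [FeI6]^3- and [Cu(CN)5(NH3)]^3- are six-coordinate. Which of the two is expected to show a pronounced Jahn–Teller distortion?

[FeI6]^3-: Ligand charges: each iodide is −1. With an overall charge of −3 the iron centre must be in the +3 oxidation state. Group 8 minus oxidation state 3 gives a d⁵ configuration. Iodide is a weak-field ligand for a first-row metal, so the complex is high-spin. The d⁵ configuration leaves the e_g set evenly filled (or empty) — no strong Jahn–Teller driving force.
[Cu(CN)5(NH3)]^3-: Summing ligand charges against the −3 overall charge gives an oxidation state of +2 for copper. Copper is a group-11 element; Cu(II) is therefore d⁹. The t₂g⁶e_g³ configuration has an unevenly filled e_g set; the Jahn–Teller theorem predicts a tetragonal distortion (typically axial elongation) to lift the degeneracy.

[Cu(CN)5(NH3)]^3-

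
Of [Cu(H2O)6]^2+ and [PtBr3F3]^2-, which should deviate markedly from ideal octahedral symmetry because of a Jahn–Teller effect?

[Cu(H2O)6]^2+

[Cu(H2O)6]^2+: Summing ligand charges against the +2 overall charge gives an oxidation state of +2 for copper. Group 11 minus oxidation state 2 gives a d⁹ configuration. The t₂g⁶e_g³ configuration has an unevenly filled e_g set; the Jahn–Teller theorem predicts a tetragonal distortion (typically axial elongation) to lift the degeneracy.
[PtBr3F3]^2-: Summing ligand charges against the −2 overall charge gives an oxidation state of +4 for platinum. Platinum is a group-10 element; Pt(IV) is therefore d⁶. A 5d ion has a large Δₒ and is invariably low-spin. The d⁶ configuration leaves the e_g set evenly filled (or empty) — no strong Jahn–Teller driving force.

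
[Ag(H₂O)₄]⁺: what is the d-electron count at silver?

Water is neutral; balancing the +1 overall charge requires Ag(I).
Group 11 minus oxidation state 1 gives a d¹⁰ configuration.

d¹⁰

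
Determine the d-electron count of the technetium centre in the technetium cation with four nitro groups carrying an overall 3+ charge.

d⁰

Ligand charges: each nitro (N-bound nitrite) is −1. With an overall charge of +3 the technetium centre must be in the +7 oxidation state.
Tc sits in group 7, so the d-electron count is 7 − 7 = 0.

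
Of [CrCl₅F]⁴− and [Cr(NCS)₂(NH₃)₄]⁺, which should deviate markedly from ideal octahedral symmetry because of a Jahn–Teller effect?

[CrCl₅F]⁴−: Ligand charges: each chloride is −1; each fluoride is −1. With an overall charge of −4 the chromium centre must be in the +2 oxidation state. Cr sits in group 6, so the d-electron count is 6 − 2 = 4. Chloride and fluoride are weak-field ligands for a first-row metal, so the complex is high-spin. The t₂g³e_g¹ (high-spin) configuration has an unevenly filled e_g set; the Jahn–Teller theorem predicts a tetragonal distortion (typically axial elongation) to lift the degeneracy.
[Cr(NCS)₂(NH₃)₄]⁺: Ligand charges: each isothiocyanate is −1; ammonia is neutral. With an overall charge of +1 the chromium centre must be in the +3 oxidation state. Chromium is a group-6 element; Cr(III) is therefore d³. The d³ configuration leaves the e_g set evenly filled (or empty) — no strong Jahn–Teller driving force.

[CrCl₅F]⁴−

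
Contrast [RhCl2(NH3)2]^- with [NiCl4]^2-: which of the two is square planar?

[RhCl2(NH3)2]^-

For [RhCl2(NH3)2]^-: Each chloride is −1; ammonia is neutral; balancing the −1 overall charge requires Rh(I). Group 9 minus oxidation state 1 gives a d⁸ configuration. A 4d d⁸ ion has a large crystal-field splitting; square planar leaves the high-energy d_{x²−y²} orbital empty and maximises CFSE. → square planar.
For [NiCl4]^2-: Each chloride is −1; balancing the −2 overall charge requires Ni(II). Nickel is a group-10 element; Ni(II) is therefore d⁸. Chloride is a weak-field ligand. With weak-field ligands the CFSE gain from square planar is small, so a 3d d⁸ ion takes the sterically preferred tetrahedral geometry. → tetrahedral.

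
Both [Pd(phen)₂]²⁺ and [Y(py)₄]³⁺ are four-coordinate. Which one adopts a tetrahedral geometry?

For [Pd(phen)₂]²⁺: 1,10-phenanthroline is neutral; balancing the +2 overall charge requires Pd(II). Palladium is a group-10 element; Pd(II) is therefore d⁸. A 4d d⁸ ion has a large crystal-field splitting; square planar leaves the high-energy d_{x²−y²} orbital empty and maximises CFSE. → square planar.
For [Y(py)₄]³⁺: Pyridine is neutral; balancing the +3 overall charge requires Y(III). Yttrium is a group-3 element; Y(III) is therefore d⁰. A d⁰ ion has no crystal-field stabilisation preference between square planar and tetrahedral, so four ligands adopt the sterically favoured tetrahedral geometry. → tetrahedral.

[Y(py)₄]³⁺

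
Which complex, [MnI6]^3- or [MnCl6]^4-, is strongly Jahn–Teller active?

[MnI6]^3-: Ligand charges: each iodide is −1. With an overall charge of −3 the manganese centre must be in the +3 oxidation state. Manganese is a group-7 element; Mn(III) is therefore d⁴. Iodide is a weak-field ligand for a first-row metal, so the complex is high-spin. The t₂g³e_g¹ (high-spin) configuration has an unevenly filled e_g set; the Jahn–Teller theorem predicts a tetragonal distortion (typically axial elongation) to lift the degeneracy.
[MnCl6]^4-: Summing ligand charges against the −4 overall charge gives an oxidation state of +2 for manganese. Manganese is a group-7 element; Mn(II) is therefore d⁵. Chloride is a weak-field ligand for a first-row metal, so the complex is high-spin. The d⁵ configuration leaves the e_g set evenly filled (or empty) — no strong Jahn–Teller driving force.

[MnI6]^3-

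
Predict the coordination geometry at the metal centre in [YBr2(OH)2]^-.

tetrahedral

Summing ligand charges against the −1 overall charge gives an oxidation state of +3 for yttrium.
Yttrium is a group-3 element; Y(III) is therefore d⁰.
Coordination number: 4.
A d⁰ ion has no crystal-field stabilisation preference between square planar and tetrahedral, so four ligands adopt the sterically favoured tetrahedral geometry.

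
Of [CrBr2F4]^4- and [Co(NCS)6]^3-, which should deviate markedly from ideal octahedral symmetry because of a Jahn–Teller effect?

[CrBr2F4]^4-: Each bromide is −1; each fluoride is −1; balancing the −4 overall charge requires Cr(II). Chromium is a group-6 element; Cr(II) is therefore d⁴. Bromide and fluoride are weak-field ligands for a first-row metal, so the complex is high-spin. The t₂g³e_g¹ (high-spin) configuration has an unevenly filled e_g set; the Jahn–Teller theorem predicts a tetragonal distortion (typically axial elongation) to lift the degeneracy.
[Co(NCS)6]^3-: Each isothiocyanate is −1; balancing the −3 overall charge requires Co(III). Co sits in group 9, so the d-electron count is 9 − 3 = 6. Co(III) has an exceptionally large octahedral splitting and is low-spin with essentially every ligand except fluoride. The d⁶ configuration leaves the e_g set evenly filled (or empty) — no strong Jahn–Teller driving force.

[CrBr2F4]^4-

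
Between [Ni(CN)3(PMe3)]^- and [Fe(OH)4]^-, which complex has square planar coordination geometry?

[Ni(CN)3(PMe3)]^-

For [Ni(CN)3(PMe3)]^-: Summing ligand charges against the −1 overall charge gives an oxidation state of +2 for nickel. Group 10 minus oxidation state 2 gives a d⁸ configuration. Cyanide and trimethylphosphine are strong-field ligands (high in the spectrochemical series). A 3d d⁸ ion with strong-field ligands gains enough CFSE to favour square planar over tetrahedral. → square planar.
For [Fe(OH)4]^-: Summing ligand charges against the −1 overall charge gives an oxidation state of +3 for iron. Fe sits in group 8, so the d-electron count is 8 − 3 = 5. A high-spin d⁵ ion has zero CFSE in either geometry, so four ligands adopt the sterically favoured tetrahedral geometry. → tetrahedral.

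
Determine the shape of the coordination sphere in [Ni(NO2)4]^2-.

square planar

Ligand charges: each nitro (N-bound nitrite) is −1. With an overall charge of −2 the nickel centre must be in the +2 oxidation state.
Ni sits in group 10, so the d-electron count is 10 − 2 = 8.
With 4 monodentate ligands the coordination number is 4.
Nitro (N-bound nitrite) is a strong-field ligand (high in the spectrochemical series).
A 3d d⁸ ion with strong-field ligands gains enough CFSE to favour square planar over tetrahedral.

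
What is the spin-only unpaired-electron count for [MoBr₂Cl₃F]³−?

Ligand charges: each bromide is −1; each chloride is −1; each fluoride is −1. With an overall charge of −3 the molybdenum centre must be in the +3 oxidation state.
Molybdenum is a group-6 element; Mo(III) is therefore d³.
In an octahedral field the d³ configuration is t₂g³e_g⁰ (only one arrangement possible), giving 3 unpaired electrons.

3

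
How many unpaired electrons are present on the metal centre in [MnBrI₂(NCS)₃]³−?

4 unpaired electrons

Each bromide is −1; each iodide is −1; each isothiocyanate is −1; balancing the −3 overall charge requires Mn(III).
Mn sits in group 7, so the d-electron count is 7 − 3 = 4.
The spin state decides the count: Bromide, iodide, and isothiocyanate are weak-field ligands for a first-row metal, so the complex is high-spin.
An octahedral high-spin d⁴ ion is t₂g³e_g¹, giving 4 unpaired electrons.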